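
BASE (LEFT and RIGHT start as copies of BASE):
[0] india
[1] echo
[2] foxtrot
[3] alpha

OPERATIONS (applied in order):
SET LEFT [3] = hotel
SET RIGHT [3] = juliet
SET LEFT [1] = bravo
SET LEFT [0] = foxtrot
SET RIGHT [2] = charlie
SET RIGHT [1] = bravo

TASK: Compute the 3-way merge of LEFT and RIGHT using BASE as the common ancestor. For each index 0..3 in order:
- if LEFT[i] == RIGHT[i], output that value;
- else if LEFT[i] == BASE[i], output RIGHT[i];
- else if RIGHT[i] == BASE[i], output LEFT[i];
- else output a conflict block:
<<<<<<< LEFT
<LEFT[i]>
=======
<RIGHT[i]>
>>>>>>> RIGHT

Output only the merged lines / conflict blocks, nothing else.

Answer: foxtrot
bravo
charlie
<<<<<<< LEFT
hotel
=======
juliet
>>>>>>> RIGHT

Derivation:
Final LEFT:  [foxtrot, bravo, foxtrot, hotel]
Final RIGHT: [india, bravo, charlie, juliet]
i=0: L=foxtrot, R=india=BASE -> take LEFT -> foxtrot
i=1: L=bravo R=bravo -> agree -> bravo
i=2: L=foxtrot=BASE, R=charlie -> take RIGHT -> charlie
i=3: BASE=alpha L=hotel R=juliet all differ -> CONFLICT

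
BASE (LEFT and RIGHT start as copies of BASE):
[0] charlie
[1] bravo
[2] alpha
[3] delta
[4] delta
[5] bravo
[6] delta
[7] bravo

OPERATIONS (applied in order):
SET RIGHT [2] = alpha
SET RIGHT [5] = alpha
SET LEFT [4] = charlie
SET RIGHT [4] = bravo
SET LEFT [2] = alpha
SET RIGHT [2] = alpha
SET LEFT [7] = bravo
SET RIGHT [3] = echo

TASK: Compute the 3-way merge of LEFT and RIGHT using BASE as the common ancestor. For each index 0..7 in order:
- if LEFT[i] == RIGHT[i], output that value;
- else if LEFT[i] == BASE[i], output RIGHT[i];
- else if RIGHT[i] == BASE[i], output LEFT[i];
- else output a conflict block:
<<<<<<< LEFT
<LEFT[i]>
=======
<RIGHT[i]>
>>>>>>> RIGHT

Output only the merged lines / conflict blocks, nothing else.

Final LEFT:  [charlie, bravo, alpha, delta, charlie, bravo, delta, bravo]
Final RIGHT: [charlie, bravo, alpha, echo, bravo, alpha, delta, bravo]
i=0: L=charlie R=charlie -> agree -> charlie
i=1: L=bravo R=bravo -> agree -> bravo
i=2: L=alpha R=alpha -> agree -> alpha
i=3: L=delta=BASE, R=echo -> take RIGHT -> echo
i=4: BASE=delta L=charlie R=bravo all differ -> CONFLICT
i=5: L=bravo=BASE, R=alpha -> take RIGHT -> alpha
i=6: L=delta R=delta -> agree -> delta
i=7: L=bravo R=bravo -> agree -> bravo

Answer: charlie
bravo
alpha
echo
<<<<<<< LEFT
charlie
=======
bravo
>>>>>>> RIGHT
alpha
delta
bravo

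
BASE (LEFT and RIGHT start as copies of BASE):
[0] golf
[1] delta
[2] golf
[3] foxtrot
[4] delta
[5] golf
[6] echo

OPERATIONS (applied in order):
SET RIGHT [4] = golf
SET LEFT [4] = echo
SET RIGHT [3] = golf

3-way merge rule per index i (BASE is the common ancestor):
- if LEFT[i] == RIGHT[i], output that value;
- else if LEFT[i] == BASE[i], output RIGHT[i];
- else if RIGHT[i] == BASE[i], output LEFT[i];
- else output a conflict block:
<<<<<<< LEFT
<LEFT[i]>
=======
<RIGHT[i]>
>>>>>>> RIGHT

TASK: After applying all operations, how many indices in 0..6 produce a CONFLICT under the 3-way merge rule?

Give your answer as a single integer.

Final LEFT:  [golf, delta, golf, foxtrot, echo, golf, echo]
Final RIGHT: [golf, delta, golf, golf, golf, golf, echo]
i=0: L=golf R=golf -> agree -> golf
i=1: L=delta R=delta -> agree -> delta
i=2: L=golf R=golf -> agree -> golf
i=3: L=foxtrot=BASE, R=golf -> take RIGHT -> golf
i=4: BASE=delta L=echo R=golf all differ -> CONFLICT
i=5: L=golf R=golf -> agree -> golf
i=6: L=echo R=echo -> agree -> echo
Conflict count: 1

Answer: 1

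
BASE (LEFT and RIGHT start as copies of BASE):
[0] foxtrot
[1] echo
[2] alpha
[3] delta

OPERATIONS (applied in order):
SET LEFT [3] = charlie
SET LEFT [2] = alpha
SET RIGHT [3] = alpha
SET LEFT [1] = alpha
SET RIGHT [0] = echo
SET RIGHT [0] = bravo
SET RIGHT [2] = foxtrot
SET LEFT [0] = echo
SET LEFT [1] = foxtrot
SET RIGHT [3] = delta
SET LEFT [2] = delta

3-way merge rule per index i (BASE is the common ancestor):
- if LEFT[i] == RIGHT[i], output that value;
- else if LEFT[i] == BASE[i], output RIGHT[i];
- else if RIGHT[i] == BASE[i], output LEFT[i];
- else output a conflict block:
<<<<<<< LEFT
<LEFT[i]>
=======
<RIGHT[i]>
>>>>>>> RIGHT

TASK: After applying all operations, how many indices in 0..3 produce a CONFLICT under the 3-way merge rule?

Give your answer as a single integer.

Answer: 2

Derivation:
Final LEFT:  [echo, foxtrot, delta, charlie]
Final RIGHT: [bravo, echo, foxtrot, delta]
i=0: BASE=foxtrot L=echo R=bravo all differ -> CONFLICT
i=1: L=foxtrot, R=echo=BASE -> take LEFT -> foxtrot
i=2: BASE=alpha L=delta R=foxtrot all differ -> CONFLICT
i=3: L=charlie, R=delta=BASE -> take LEFT -> charlie
Conflict count: 2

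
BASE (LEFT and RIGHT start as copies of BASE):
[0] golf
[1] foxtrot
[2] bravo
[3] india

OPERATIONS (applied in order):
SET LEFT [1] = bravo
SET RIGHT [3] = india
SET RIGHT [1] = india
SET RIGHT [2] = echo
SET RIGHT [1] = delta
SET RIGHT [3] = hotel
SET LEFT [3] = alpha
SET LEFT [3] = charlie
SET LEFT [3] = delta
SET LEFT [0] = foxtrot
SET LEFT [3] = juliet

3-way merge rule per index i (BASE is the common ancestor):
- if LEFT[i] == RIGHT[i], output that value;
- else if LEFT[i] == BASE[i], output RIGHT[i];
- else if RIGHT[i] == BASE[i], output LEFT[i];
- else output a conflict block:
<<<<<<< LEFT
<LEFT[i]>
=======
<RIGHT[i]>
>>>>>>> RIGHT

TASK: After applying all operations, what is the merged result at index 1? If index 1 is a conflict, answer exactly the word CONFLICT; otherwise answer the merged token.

Answer: CONFLICT

Derivation:
Final LEFT:  [foxtrot, bravo, bravo, juliet]
Final RIGHT: [golf, delta, echo, hotel]
i=0: L=foxtrot, R=golf=BASE -> take LEFT -> foxtrot
i=1: BASE=foxtrot L=bravo R=delta all differ -> CONFLICT
i=2: L=bravo=BASE, R=echo -> take RIGHT -> echo
i=3: BASE=india L=juliet R=hotel all differ -> CONFLICT
Index 1 -> CONFLICT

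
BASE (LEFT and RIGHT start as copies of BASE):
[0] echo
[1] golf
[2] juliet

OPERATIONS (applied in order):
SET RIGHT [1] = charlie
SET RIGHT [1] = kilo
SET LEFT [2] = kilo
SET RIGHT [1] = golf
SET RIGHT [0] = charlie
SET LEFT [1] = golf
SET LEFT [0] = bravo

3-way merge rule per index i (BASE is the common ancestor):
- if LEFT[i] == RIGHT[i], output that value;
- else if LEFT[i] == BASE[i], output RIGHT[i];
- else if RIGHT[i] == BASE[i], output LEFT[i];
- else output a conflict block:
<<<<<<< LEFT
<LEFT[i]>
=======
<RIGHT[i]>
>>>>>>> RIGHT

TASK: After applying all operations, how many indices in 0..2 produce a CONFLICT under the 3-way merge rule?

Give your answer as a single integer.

Answer: 1

Derivation:
Final LEFT:  [bravo, golf, kilo]
Final RIGHT: [charlie, golf, juliet]
i=0: BASE=echo L=bravo R=charlie all differ -> CONFLICT
i=1: L=golf R=golf -> agree -> golf
i=2: L=kilo, R=juliet=BASE -> take LEFT -> kilo
Conflict count: 1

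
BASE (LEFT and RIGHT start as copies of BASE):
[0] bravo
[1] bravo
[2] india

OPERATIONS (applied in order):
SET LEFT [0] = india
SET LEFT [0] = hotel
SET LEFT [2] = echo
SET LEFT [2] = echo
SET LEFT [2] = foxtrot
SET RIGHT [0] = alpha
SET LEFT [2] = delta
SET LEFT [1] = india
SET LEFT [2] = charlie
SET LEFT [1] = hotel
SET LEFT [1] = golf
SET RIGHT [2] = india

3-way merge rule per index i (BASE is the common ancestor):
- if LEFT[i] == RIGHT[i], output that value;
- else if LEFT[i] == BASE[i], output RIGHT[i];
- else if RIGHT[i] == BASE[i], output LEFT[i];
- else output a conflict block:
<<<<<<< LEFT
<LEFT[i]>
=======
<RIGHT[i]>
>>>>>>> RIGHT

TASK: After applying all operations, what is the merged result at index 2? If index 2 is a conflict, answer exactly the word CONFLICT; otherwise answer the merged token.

Answer: charlie

Derivation:
Final LEFT:  [hotel, golf, charlie]
Final RIGHT: [alpha, bravo, india]
i=0: BASE=bravo L=hotel R=alpha all differ -> CONFLICT
i=1: L=golf, R=bravo=BASE -> take LEFT -> golf
i=2: L=charlie, R=india=BASE -> take LEFT -> charlie
Index 2 -> charlie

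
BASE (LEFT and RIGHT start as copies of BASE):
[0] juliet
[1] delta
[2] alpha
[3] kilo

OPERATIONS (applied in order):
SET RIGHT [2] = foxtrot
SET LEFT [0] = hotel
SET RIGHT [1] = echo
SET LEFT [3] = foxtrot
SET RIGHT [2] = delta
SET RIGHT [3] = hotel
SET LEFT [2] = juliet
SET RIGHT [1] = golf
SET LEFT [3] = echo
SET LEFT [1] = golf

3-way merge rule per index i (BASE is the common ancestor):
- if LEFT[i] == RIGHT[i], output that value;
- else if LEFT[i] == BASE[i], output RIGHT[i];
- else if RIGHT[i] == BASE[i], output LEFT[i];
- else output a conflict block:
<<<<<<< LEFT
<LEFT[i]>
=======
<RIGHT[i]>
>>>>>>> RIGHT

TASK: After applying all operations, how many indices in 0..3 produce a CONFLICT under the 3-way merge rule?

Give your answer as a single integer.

Final LEFT:  [hotel, golf, juliet, echo]
Final RIGHT: [juliet, golf, delta, hotel]
i=0: L=hotel, R=juliet=BASE -> take LEFT -> hotel
i=1: L=golf R=golf -> agree -> golf
i=2: BASE=alpha L=juliet R=delta all differ -> CONFLICT
i=3: BASE=kilo L=echo R=hotel all differ -> CONFLICT
Conflict count: 2

Answer: 2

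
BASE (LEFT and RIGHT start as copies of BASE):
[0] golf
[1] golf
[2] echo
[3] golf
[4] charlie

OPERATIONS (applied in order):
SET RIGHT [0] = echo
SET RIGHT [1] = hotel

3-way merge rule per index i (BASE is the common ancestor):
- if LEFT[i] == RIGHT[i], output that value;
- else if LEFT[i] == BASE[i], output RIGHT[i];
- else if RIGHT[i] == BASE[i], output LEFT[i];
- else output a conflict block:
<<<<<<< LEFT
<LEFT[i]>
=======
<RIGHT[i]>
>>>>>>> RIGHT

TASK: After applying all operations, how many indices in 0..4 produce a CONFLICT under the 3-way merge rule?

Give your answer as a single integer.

Final LEFT:  [golf, golf, echo, golf, charlie]
Final RIGHT: [echo, hotel, echo, golf, charlie]
i=0: L=golf=BASE, R=echo -> take RIGHT -> echo
i=1: L=golf=BASE, R=hotel -> take RIGHT -> hotel
i=2: L=echo R=echo -> agree -> echo
i=3: L=golf R=golf -> agree -> golf
i=4: L=charlie R=charlie -> agree -> charlie
Conflict count: 0

Answer: 0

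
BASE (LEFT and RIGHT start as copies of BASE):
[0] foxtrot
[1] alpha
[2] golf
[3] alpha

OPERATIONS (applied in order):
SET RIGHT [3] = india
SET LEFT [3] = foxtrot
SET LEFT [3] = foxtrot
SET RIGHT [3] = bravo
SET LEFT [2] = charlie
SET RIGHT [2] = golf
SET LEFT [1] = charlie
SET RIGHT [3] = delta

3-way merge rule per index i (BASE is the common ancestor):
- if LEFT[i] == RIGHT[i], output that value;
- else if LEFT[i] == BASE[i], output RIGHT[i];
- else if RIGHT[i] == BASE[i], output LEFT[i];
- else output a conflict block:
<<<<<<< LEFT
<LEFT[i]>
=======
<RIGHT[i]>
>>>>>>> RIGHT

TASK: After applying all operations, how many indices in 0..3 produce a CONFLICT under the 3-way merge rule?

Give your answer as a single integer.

Answer: 1

Derivation:
Final LEFT:  [foxtrot, charlie, charlie, foxtrot]
Final RIGHT: [foxtrot, alpha, golf, delta]
i=0: L=foxtrot R=foxtrot -> agree -> foxtrot
i=1: L=charlie, R=alpha=BASE -> take LEFT -> charlie
i=2: L=charlie, R=golf=BASE -> take LEFT -> charlie
i=3: BASE=alpha L=foxtrot R=delta all differ -> CONFLICT
Conflict count: 1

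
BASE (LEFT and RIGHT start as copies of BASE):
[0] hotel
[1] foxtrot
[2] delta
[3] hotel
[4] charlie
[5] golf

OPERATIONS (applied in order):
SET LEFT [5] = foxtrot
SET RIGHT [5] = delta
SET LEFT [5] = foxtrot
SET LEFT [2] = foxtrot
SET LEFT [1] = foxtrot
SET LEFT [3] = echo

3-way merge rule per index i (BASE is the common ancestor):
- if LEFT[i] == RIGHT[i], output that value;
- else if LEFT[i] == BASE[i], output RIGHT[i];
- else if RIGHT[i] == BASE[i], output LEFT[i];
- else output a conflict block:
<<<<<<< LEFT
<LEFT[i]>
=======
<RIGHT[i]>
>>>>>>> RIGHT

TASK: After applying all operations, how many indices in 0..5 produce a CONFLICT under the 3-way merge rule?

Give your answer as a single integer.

Answer: 1

Derivation:
Final LEFT:  [hotel, foxtrot, foxtrot, echo, charlie, foxtrot]
Final RIGHT: [hotel, foxtrot, delta, hotel, charlie, delta]
i=0: L=hotel R=hotel -> agree -> hotel
i=1: L=foxtrot R=foxtrot -> agree -> foxtrot
i=2: L=foxtrot, R=delta=BASE -> take LEFT -> foxtrot
i=3: L=echo, R=hotel=BASE -> take LEFT -> echo
i=4: L=charlie R=charlie -> agree -> charlie
i=5: BASE=golf L=foxtrot R=delta all differ -> CONFLICT
Conflict count: 1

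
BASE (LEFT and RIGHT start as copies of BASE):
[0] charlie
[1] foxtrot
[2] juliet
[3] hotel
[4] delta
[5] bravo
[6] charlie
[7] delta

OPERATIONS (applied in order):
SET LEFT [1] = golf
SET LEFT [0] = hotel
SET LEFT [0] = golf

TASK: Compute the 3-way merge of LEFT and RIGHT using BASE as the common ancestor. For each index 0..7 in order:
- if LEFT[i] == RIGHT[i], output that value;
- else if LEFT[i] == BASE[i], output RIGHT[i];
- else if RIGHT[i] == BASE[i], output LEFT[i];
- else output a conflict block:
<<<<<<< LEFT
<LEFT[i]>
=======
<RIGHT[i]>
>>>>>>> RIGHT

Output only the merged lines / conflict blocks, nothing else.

Answer: golf
golf
juliet
hotel
delta
bravo
charlie
delta

Derivation:
Final LEFT:  [golf, golf, juliet, hotel, delta, bravo, charlie, delta]
Final RIGHT: [charlie, foxtrot, juliet, hotel, delta, bravo, charlie, delta]
i=0: L=golf, R=charlie=BASE -> take LEFT -> golf
i=1: L=golf, R=foxtrot=BASE -> take LEFT -> golf
i=2: L=juliet R=juliet -> agree -> juliet
i=3: L=hotel R=hotel -> agree -> hotel
i=4: L=delta R=delta -> agree -> delta
i=5: L=bravo R=bravo -> agree -> bravo
i=6: L=charlie R=charlie -> agree -> charlie
i=7: L=delta R=delta -> agree -> delta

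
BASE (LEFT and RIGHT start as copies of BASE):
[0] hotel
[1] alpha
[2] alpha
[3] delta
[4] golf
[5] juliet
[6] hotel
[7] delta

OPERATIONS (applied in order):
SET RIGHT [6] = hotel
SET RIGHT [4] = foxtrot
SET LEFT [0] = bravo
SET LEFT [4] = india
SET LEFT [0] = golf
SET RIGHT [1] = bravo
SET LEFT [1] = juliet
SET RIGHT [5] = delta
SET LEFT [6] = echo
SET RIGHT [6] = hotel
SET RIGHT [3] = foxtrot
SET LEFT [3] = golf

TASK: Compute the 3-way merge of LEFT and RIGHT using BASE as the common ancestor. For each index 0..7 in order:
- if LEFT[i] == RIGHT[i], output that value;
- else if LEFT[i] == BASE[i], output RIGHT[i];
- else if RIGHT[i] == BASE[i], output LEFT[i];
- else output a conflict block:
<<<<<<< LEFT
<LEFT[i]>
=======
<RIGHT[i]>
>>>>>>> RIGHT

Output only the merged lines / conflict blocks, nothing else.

Final LEFT:  [golf, juliet, alpha, golf, india, juliet, echo, delta]
Final RIGHT: [hotel, bravo, alpha, foxtrot, foxtrot, delta, hotel, delta]
i=0: L=golf, R=hotel=BASE -> take LEFT -> golf
i=1: BASE=alpha L=juliet R=bravo all differ -> CONFLICT
i=2: L=alpha R=alpha -> agree -> alpha
i=3: BASE=delta L=golf R=foxtrot all differ -> CONFLICT
i=4: BASE=golf L=india R=foxtrot all differ -> CONFLICT
i=5: L=juliet=BASE, R=delta -> take RIGHT -> delta
i=6: L=echo, R=hotel=BASE -> take LEFT -> echo
i=7: L=delta R=delta -> agree -> delta

Answer: golf
<<<<<<< LEFT
juliet
=======
bravo
>>>>>>> RIGHT
alpha
<<<<<<< LEFT
golf
=======
foxtrot
>>>>>>> RIGHT
<<<<<<< LEFT
india
=======
foxtrot
>>>>>>> RIGHT
delta
echo
delta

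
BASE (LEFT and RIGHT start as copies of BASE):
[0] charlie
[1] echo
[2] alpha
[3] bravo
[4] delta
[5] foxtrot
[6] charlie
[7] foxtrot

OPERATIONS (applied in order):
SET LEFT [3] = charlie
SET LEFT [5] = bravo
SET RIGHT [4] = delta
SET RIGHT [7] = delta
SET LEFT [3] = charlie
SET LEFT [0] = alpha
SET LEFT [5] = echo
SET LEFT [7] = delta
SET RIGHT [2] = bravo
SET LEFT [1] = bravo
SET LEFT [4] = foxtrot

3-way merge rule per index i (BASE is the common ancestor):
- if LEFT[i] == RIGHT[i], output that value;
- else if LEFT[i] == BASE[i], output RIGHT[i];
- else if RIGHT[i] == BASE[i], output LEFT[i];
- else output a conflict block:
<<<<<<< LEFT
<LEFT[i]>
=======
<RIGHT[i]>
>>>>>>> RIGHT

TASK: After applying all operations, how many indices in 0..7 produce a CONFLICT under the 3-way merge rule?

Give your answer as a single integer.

Answer: 0

Derivation:
Final LEFT:  [alpha, bravo, alpha, charlie, foxtrot, echo, charlie, delta]
Final RIGHT: [charlie, echo, bravo, bravo, delta, foxtrot, charlie, delta]
i=0: L=alpha, R=charlie=BASE -> take LEFT -> alpha
i=1: L=bravo, R=echo=BASE -> take LEFT -> bravo
i=2: L=alpha=BASE, R=bravo -> take RIGHT -> bravo
i=3: L=charlie, R=bravo=BASE -> take LEFT -> charlie
i=4: L=foxtrot, R=delta=BASE -> take LEFT -> foxtrot
i=5: L=echo, R=foxtrot=BASE -> take LEFT -> echo
i=6: L=charlie R=charlie -> agree -> charlie
i=7: L=delta R=delta -> agree -> delta
Conflict count: 0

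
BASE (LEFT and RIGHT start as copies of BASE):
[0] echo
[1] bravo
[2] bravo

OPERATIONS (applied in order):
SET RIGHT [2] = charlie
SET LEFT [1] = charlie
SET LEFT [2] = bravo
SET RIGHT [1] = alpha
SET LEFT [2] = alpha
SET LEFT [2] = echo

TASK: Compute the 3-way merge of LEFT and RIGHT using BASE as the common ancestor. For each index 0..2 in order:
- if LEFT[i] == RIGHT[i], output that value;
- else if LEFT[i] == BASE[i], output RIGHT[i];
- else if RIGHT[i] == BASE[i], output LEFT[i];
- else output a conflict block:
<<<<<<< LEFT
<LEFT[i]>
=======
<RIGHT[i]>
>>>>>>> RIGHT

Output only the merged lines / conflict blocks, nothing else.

Final LEFT:  [echo, charlie, echo]
Final RIGHT: [echo, alpha, charlie]
i=0: L=echo R=echo -> agree -> echo
i=1: BASE=bravo L=charlie R=alpha all differ -> CONFLICT
i=2: BASE=bravo L=echo R=charlie all differ -> CONFLICT

Answer: echo
<<<<<<< LEFT
charlie
=======
alpha
>>>>>>> RIGHT
<<<<<<< LEFT
echo
=======
charlie
>>>>>>> RIGHT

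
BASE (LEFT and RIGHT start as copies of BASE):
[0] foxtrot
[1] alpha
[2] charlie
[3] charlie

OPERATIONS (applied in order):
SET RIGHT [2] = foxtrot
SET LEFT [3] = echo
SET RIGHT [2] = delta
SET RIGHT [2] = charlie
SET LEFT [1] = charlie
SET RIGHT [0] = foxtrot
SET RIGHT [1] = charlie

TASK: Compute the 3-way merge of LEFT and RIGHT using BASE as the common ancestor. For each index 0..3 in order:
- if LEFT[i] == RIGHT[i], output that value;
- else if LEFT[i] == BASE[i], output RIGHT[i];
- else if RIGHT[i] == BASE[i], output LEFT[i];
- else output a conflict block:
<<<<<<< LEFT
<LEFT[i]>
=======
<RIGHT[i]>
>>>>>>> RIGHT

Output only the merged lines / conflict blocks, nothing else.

Final LEFT:  [foxtrot, charlie, charlie, echo]
Final RIGHT: [foxtrot, charlie, charlie, charlie]
i=0: L=foxtrot R=foxtrot -> agree -> foxtrot
i=1: L=charlie R=charlie -> agree -> charlie
i=2: L=charlie R=charlie -> agree -> charlie
i=3: L=echo, R=charlie=BASE -> take LEFT -> echo

Answer: foxtrot
charlie
charlie
echo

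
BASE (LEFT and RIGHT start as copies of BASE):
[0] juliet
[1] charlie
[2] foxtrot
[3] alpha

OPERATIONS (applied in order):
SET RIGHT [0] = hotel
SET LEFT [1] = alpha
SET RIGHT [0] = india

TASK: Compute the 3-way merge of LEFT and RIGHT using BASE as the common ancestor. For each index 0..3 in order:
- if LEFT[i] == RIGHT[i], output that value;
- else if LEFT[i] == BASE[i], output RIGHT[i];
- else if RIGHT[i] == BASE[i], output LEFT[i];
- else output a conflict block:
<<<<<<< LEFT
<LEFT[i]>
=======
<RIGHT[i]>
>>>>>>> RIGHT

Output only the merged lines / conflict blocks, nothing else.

Final LEFT:  [juliet, alpha, foxtrot, alpha]
Final RIGHT: [india, charlie, foxtrot, alpha]
i=0: L=juliet=BASE, R=india -> take RIGHT -> india
i=1: L=alpha, R=charlie=BASE -> take LEFT -> alpha
i=2: L=foxtrot R=foxtrot -> agree -> foxtrot
i=3: L=alpha R=alpha -> agree -> alpha

Answer: india
alpha
foxtrot
alpha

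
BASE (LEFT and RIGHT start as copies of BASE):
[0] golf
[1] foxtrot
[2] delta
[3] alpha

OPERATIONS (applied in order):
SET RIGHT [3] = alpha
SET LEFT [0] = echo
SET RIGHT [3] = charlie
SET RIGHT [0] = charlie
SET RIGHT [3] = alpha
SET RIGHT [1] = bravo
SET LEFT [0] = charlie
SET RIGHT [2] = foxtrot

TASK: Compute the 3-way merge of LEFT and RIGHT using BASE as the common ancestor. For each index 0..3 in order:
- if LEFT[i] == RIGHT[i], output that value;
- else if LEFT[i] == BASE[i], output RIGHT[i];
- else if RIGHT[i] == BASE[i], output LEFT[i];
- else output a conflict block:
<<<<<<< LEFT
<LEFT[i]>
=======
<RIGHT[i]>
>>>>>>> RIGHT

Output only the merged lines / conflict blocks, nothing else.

Answer: charlie
bravo
foxtrot
alpha

Derivation:
Final LEFT:  [charlie, foxtrot, delta, alpha]
Final RIGHT: [charlie, bravo, foxtrot, alpha]
i=0: L=charlie R=charlie -> agree -> charlie
i=1: L=foxtrot=BASE, R=bravo -> take RIGHT -> bravo
i=2: L=delta=BASE, R=foxtrot -> take RIGHT -> foxtrot
i=3: L=alpha R=alpha -> agree -> alpha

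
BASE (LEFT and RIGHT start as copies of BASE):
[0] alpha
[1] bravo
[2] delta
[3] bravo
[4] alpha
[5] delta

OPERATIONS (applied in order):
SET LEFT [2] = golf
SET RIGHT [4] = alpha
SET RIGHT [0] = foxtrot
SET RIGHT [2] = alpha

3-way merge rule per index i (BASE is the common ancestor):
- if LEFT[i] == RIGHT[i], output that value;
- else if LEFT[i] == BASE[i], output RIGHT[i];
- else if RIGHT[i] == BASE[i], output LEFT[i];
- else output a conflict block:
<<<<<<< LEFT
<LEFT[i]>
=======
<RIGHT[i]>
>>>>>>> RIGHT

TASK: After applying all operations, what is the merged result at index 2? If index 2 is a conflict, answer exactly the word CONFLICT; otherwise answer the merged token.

Final LEFT:  [alpha, bravo, golf, bravo, alpha, delta]
Final RIGHT: [foxtrot, bravo, alpha, bravo, alpha, delta]
i=0: L=alpha=BASE, R=foxtrot -> take RIGHT -> foxtrot
i=1: L=bravo R=bravo -> agree -> bravo
i=2: BASE=delta L=golf R=alpha all differ -> CONFLICT
i=3: L=bravo R=bravo -> agree -> bravo
i=4: L=alpha R=alpha -> agree -> alpha
i=5: L=delta R=delta -> agree -> delta
Index 2 -> CONFLICT

Answer: CONFLICT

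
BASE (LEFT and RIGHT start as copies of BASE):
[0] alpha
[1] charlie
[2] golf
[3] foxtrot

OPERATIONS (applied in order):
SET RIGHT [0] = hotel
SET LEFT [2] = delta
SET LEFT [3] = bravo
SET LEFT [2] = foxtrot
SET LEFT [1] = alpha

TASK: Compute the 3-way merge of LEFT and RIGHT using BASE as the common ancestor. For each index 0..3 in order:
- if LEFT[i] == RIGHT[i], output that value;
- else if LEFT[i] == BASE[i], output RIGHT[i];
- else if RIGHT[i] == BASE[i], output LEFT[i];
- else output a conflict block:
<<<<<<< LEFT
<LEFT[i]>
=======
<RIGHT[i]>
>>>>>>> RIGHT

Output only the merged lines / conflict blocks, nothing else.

Final LEFT:  [alpha, alpha, foxtrot, bravo]
Final RIGHT: [hotel, charlie, golf, foxtrot]
i=0: L=alpha=BASE, R=hotel -> take RIGHT -> hotel
i=1: L=alpha, R=charlie=BASE -> take LEFT -> alpha
i=2: L=foxtrot, R=golf=BASE -> take LEFT -> foxtrot
i=3: L=bravo, R=foxtrot=BASE -> take LEFT -> bravo

Answer: hotel
alpha
foxtrot
bravo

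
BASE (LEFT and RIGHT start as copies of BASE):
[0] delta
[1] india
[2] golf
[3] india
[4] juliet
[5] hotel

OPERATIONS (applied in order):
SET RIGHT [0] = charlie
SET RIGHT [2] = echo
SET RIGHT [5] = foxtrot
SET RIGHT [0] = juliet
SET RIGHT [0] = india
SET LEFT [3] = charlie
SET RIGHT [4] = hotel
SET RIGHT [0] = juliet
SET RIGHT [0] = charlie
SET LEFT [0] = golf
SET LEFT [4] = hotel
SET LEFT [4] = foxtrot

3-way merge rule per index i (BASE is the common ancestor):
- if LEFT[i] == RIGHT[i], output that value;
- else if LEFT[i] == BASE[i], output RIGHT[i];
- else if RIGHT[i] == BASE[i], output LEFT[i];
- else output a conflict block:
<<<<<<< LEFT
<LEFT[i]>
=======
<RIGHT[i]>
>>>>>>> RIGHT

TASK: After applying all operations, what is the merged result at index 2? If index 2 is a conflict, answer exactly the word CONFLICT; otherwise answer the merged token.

Final LEFT:  [golf, india, golf, charlie, foxtrot, hotel]
Final RIGHT: [charlie, india, echo, india, hotel, foxtrot]
i=0: BASE=delta L=golf R=charlie all differ -> CONFLICT
i=1: L=india R=india -> agree -> india
i=2: L=golf=BASE, R=echo -> take RIGHT -> echo
i=3: L=charlie, R=india=BASE -> take LEFT -> charlie
i=4: BASE=juliet L=foxtrot R=hotel all differ -> CONFLICT
i=5: L=hotel=BASE, R=foxtrot -> take RIGHT -> foxtrot
Index 2 -> echo

Answer: echo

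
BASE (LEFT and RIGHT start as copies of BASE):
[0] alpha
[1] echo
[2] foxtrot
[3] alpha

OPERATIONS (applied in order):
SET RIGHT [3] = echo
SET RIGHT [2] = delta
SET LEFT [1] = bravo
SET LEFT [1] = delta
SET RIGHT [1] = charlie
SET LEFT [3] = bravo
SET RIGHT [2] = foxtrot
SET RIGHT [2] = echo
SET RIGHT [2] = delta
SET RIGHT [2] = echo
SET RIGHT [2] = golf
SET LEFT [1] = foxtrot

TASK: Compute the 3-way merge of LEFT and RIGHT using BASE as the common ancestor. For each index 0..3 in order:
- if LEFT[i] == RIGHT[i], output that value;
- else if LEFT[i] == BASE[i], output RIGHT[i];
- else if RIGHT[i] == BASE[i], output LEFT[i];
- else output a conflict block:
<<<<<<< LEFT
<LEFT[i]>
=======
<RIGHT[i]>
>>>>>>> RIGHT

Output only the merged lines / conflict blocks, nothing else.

Final LEFT:  [alpha, foxtrot, foxtrot, bravo]
Final RIGHT: [alpha, charlie, golf, echo]
i=0: L=alpha R=alpha -> agree -> alpha
i=1: BASE=echo L=foxtrot R=charlie all differ -> CONFLICT
i=2: L=foxtrot=BASE, R=golf -> take RIGHT -> golf
i=3: BASE=alpha L=bravo R=echo all differ -> CONFLICT

Answer: alpha
<<<<<<< LEFT
foxtrot
=======
charlie
>>>>>>> RIGHT
golf
<<<<<<< LEFT
bravo
=======
echo
>>>>>>> RIGHT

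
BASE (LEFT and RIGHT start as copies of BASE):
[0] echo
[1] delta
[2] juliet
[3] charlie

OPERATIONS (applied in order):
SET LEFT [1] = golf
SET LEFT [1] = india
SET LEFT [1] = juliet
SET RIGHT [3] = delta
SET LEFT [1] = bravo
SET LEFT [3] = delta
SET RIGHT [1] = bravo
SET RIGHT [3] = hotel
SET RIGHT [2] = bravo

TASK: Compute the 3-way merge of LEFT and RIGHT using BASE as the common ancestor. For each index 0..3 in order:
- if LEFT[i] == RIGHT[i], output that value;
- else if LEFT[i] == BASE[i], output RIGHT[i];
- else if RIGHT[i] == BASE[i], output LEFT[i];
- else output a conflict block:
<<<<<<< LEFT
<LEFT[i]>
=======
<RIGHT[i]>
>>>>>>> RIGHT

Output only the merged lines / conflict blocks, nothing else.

Final LEFT:  [echo, bravo, juliet, delta]
Final RIGHT: [echo, bravo, bravo, hotel]
i=0: L=echo R=echo -> agree -> echo
i=1: L=bravo R=bravo -> agree -> bravo
i=2: L=juliet=BASE, R=bravo -> take RIGHT -> bravo
i=3: BASE=charlie L=delta R=hotel all differ -> CONFLICT

Answer: echo
bravo
bravo
<<<<<<< LEFT
delta
=======
hotel
>>>>>>> RIGHT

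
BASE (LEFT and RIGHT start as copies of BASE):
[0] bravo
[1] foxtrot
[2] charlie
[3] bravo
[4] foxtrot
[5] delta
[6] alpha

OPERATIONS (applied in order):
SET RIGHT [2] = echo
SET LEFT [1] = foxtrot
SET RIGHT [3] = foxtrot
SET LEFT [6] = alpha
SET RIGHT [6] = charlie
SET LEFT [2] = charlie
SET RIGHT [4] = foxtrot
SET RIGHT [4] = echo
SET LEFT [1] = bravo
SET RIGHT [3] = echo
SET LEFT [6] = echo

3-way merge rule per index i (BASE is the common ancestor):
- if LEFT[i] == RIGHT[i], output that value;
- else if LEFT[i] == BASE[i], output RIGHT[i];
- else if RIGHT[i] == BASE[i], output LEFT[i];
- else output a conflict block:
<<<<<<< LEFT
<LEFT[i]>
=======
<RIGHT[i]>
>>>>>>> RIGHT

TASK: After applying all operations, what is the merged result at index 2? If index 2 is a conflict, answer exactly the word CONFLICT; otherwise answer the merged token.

Final LEFT:  [bravo, bravo, charlie, bravo, foxtrot, delta, echo]
Final RIGHT: [bravo, foxtrot, echo, echo, echo, delta, charlie]
i=0: L=bravo R=bravo -> agree -> bravo
i=1: L=bravo, R=foxtrot=BASE -> take LEFT -> bravo
i=2: L=charlie=BASE, R=echo -> take RIGHT -> echo
i=3: L=bravo=BASE, R=echo -> take RIGHT -> echo
i=4: L=foxtrot=BASE, R=echo -> take RIGHT -> echo
i=5: L=delta R=delta -> agree -> delta
i=6: BASE=alpha L=echo R=charlie all differ -> CONFLICT
Index 2 -> echo

Answer: echo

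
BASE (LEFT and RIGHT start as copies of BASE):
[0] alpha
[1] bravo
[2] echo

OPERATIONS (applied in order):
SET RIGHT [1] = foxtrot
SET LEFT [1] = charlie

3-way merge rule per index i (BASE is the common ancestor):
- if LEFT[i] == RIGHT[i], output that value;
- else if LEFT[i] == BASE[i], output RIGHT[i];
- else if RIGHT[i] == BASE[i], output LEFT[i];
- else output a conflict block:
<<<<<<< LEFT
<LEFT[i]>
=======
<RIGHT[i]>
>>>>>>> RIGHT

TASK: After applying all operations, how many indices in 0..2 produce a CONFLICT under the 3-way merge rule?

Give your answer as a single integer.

Final LEFT:  [alpha, charlie, echo]
Final RIGHT: [alpha, foxtrot, echo]
i=0: L=alpha R=alpha -> agree -> alpha
i=1: BASE=bravo L=charlie R=foxtrot all differ -> CONFLICT
i=2: L=echo R=echo -> agree -> echo
Conflict count: 1

Answer: 1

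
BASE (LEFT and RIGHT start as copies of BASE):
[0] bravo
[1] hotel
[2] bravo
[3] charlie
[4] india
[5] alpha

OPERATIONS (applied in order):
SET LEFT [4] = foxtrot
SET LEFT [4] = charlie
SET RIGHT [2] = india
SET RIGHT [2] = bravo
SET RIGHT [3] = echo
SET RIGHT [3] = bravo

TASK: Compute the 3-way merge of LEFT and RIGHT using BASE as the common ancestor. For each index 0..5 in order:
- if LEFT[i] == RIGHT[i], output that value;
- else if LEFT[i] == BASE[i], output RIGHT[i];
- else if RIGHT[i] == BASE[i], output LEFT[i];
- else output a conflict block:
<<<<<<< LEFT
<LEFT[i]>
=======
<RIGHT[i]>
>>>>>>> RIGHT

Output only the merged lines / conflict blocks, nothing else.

Final LEFT:  [bravo, hotel, bravo, charlie, charlie, alpha]
Final RIGHT: [bravo, hotel, bravo, bravo, india, alpha]
i=0: L=bravo R=bravo -> agree -> bravo
i=1: L=hotel R=hotel -> agree -> hotel
i=2: L=bravo R=bravo -> agree -> bravo
i=3: L=charlie=BASE, R=bravo -> take RIGHT -> bravo
i=4: L=charlie, R=india=BASE -> take LEFT -> charlie
i=5: L=alpha R=alpha -> agree -> alpha

Answer: bravo
hotel
bravo
bravo
charlie
alpha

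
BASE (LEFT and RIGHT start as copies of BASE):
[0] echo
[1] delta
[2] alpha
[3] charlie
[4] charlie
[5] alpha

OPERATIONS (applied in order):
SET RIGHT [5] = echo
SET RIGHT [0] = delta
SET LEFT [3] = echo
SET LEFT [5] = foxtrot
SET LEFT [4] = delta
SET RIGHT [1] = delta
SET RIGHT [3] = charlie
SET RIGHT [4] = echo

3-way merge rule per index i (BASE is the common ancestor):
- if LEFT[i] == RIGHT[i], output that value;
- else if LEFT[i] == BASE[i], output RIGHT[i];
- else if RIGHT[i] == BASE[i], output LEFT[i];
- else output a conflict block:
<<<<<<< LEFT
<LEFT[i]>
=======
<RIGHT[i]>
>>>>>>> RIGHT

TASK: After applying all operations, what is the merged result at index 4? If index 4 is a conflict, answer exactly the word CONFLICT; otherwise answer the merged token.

Final LEFT:  [echo, delta, alpha, echo, delta, foxtrot]
Final RIGHT: [delta, delta, alpha, charlie, echo, echo]
i=0: L=echo=BASE, R=delta -> take RIGHT -> delta
i=1: L=delta R=delta -> agree -> delta
i=2: L=alpha R=alpha -> agree -> alpha
i=3: L=echo, R=charlie=BASE -> take LEFT -> echo
i=4: BASE=charlie L=delta R=echo all differ -> CONFLICT
i=5: BASE=alpha L=foxtrot R=echo all differ -> CONFLICT
Index 4 -> CONFLICT

Answer: CONFLICT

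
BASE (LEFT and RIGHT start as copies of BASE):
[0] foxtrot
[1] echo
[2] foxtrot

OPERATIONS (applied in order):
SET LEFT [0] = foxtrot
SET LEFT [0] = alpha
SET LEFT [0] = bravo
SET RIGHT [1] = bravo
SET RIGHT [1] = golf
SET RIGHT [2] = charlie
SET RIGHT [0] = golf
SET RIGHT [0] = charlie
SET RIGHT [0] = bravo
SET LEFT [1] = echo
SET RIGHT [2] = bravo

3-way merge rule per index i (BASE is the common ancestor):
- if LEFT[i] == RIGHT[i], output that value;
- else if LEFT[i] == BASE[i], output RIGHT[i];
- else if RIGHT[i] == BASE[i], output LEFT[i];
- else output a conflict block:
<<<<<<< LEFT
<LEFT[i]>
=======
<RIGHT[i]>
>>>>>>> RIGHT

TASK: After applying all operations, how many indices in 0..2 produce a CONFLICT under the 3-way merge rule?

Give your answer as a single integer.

Answer: 0

Derivation:
Final LEFT:  [bravo, echo, foxtrot]
Final RIGHT: [bravo, golf, bravo]
i=0: L=bravo R=bravo -> agree -> bravo
i=1: L=echo=BASE, R=golf -> take RIGHT -> golf
i=2: L=foxtrot=BASE, R=bravo -> take RIGHT -> bravo
Conflict count: 0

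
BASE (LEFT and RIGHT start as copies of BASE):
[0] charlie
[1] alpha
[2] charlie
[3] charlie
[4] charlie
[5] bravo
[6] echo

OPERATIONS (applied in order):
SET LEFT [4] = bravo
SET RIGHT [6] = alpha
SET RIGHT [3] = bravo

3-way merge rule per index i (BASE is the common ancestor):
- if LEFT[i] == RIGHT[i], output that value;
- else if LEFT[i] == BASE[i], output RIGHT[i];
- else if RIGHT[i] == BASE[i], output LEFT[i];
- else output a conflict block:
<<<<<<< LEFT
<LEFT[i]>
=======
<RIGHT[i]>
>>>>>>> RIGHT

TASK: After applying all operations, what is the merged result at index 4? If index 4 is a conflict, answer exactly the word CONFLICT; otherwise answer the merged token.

Final LEFT:  [charlie, alpha, charlie, charlie, bravo, bravo, echo]
Final RIGHT: [charlie, alpha, charlie, bravo, charlie, bravo, alpha]
i=0: L=charlie R=charlie -> agree -> charlie
i=1: L=alpha R=alpha -> agree -> alpha
i=2: L=charlie R=charlie -> agree -> charlie
i=3: L=charlie=BASE, R=bravo -> take RIGHT -> bravo
i=4: L=bravo, R=charlie=BASE -> take LEFT -> bravo
i=5: L=bravo R=bravo -> agree -> bravo
i=6: L=echo=BASE, R=alpha -> take RIGHT -> alpha
Index 4 -> bravo

Answer: bravo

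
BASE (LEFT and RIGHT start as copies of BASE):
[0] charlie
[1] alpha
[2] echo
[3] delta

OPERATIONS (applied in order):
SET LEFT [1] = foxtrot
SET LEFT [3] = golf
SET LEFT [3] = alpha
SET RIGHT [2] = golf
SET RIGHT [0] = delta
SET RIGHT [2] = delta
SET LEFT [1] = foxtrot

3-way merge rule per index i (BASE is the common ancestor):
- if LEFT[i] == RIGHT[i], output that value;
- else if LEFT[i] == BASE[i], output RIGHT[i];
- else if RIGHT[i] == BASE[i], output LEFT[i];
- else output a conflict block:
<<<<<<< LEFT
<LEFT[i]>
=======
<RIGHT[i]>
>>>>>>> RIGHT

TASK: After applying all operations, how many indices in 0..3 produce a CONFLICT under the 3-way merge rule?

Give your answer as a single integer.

Final LEFT:  [charlie, foxtrot, echo, alpha]
Final RIGHT: [delta, alpha, delta, delta]
i=0: L=charlie=BASE, R=delta -> take RIGHT -> delta
i=1: L=foxtrot, R=alpha=BASE -> take LEFT -> foxtrot
i=2: L=echo=BASE, R=delta -> take RIGHT -> delta
i=3: L=alpha, R=delta=BASE -> take LEFT -> alpha
Conflict count: 0

Answer: 0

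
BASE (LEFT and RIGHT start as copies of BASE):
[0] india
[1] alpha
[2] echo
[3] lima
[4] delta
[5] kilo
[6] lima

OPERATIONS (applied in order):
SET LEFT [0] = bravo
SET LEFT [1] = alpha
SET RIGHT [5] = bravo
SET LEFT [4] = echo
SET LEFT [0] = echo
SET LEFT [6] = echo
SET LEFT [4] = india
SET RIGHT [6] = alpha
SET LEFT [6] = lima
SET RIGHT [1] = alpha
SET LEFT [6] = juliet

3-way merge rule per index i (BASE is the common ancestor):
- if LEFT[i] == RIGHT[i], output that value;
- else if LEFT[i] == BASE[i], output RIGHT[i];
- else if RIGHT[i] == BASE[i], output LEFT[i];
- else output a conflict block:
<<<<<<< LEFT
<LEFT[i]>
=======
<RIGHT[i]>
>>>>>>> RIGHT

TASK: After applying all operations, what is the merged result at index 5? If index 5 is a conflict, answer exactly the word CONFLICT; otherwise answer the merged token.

Final LEFT:  [echo, alpha, echo, lima, india, kilo, juliet]
Final RIGHT: [india, alpha, echo, lima, delta, bravo, alpha]
i=0: L=echo, R=india=BASE -> take LEFT -> echo
i=1: L=alpha R=alpha -> agree -> alpha
i=2: L=echo R=echo -> agree -> echo
i=3: L=lima R=lima -> agree -> lima
i=4: L=india, R=delta=BASE -> take LEFT -> india
i=5: L=kilo=BASE, R=bravo -> take RIGHT -> bravo
i=6: BASE=lima L=juliet R=alpha all differ -> CONFLICT
Index 5 -> bravo

Answer: bravo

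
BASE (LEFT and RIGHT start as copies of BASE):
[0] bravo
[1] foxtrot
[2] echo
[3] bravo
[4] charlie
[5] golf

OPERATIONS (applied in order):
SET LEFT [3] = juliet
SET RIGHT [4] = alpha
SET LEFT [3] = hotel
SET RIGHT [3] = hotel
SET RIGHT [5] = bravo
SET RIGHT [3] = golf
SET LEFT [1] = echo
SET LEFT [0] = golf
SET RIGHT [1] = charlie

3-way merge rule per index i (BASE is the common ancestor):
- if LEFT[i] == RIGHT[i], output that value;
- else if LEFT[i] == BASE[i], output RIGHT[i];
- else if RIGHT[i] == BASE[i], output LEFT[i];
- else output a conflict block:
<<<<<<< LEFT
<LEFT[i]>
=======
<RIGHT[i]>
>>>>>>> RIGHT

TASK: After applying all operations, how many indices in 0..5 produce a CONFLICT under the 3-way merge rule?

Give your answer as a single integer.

Answer: 2

Derivation:
Final LEFT:  [golf, echo, echo, hotel, charlie, golf]
Final RIGHT: [bravo, charlie, echo, golf, alpha, bravo]
i=0: L=golf, R=bravo=BASE -> take LEFT -> golf
i=1: BASE=foxtrot L=echo R=charlie all differ -> CONFLICT
i=2: L=echo R=echo -> agree -> echo
i=3: BASE=bravo L=hotel R=golf all differ -> CONFLICT
i=4: L=charlie=BASE, R=alpha -> take RIGHT -> alpha
i=5: L=golf=BASE, R=bravo -> take RIGHT -> bravo
Conflict count: 2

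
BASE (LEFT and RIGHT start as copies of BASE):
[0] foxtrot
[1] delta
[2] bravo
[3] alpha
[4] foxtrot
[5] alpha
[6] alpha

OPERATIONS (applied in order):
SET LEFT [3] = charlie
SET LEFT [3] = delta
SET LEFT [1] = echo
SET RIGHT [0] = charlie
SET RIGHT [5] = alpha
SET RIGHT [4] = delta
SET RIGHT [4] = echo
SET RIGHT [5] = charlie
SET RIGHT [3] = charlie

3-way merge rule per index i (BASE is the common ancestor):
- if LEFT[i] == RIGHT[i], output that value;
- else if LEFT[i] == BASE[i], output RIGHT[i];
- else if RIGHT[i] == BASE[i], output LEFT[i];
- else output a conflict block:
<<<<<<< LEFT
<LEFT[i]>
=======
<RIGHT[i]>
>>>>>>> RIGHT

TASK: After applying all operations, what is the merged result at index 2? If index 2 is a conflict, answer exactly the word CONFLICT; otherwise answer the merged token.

Answer: bravo

Derivation:
Final LEFT:  [foxtrot, echo, bravo, delta, foxtrot, alpha, alpha]
Final RIGHT: [charlie, delta, bravo, charlie, echo, charlie, alpha]
i=0: L=foxtrot=BASE, R=charlie -> take RIGHT -> charlie
i=1: L=echo, R=delta=BASE -> take LEFT -> echo
i=2: L=bravo R=bravo -> agree -> bravo
i=3: BASE=alpha L=delta R=charlie all differ -> CONFLICT
i=4: L=foxtrot=BASE, R=echo -> take RIGHT -> echo
i=5: L=alpha=BASE, R=charlie -> take RIGHT -> charlie
i=6: L=alpha R=alpha -> agree -> alpha
Index 2 -> bravo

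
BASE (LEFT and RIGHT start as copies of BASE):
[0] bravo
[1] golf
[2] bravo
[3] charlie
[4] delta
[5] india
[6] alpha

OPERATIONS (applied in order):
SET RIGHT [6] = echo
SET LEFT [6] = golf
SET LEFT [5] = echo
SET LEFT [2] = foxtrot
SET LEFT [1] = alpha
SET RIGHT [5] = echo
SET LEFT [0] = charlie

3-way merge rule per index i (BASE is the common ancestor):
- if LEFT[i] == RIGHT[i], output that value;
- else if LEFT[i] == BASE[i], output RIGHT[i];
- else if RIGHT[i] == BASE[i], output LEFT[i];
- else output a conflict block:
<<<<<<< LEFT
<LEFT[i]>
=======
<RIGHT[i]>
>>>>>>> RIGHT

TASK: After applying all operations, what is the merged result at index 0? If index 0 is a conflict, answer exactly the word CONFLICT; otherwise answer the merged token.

Answer: charlie

Derivation:
Final LEFT:  [charlie, alpha, foxtrot, charlie, delta, echo, golf]
Final RIGHT: [bravo, golf, bravo, charlie, delta, echo, echo]
i=0: L=charlie, R=bravo=BASE -> take LEFT -> charlie
i=1: L=alpha, R=golf=BASE -> take LEFT -> alpha
i=2: L=foxtrot, R=bravo=BASE -> take LEFT -> foxtrot
i=3: L=charlie R=charlie -> agree -> charlie
i=4: L=delta R=delta -> agree -> delta
i=5: L=echo R=echo -> agree -> echo
i=6: BASE=alpha L=golf R=echo all differ -> CONFLICT
Index 0 -> charlie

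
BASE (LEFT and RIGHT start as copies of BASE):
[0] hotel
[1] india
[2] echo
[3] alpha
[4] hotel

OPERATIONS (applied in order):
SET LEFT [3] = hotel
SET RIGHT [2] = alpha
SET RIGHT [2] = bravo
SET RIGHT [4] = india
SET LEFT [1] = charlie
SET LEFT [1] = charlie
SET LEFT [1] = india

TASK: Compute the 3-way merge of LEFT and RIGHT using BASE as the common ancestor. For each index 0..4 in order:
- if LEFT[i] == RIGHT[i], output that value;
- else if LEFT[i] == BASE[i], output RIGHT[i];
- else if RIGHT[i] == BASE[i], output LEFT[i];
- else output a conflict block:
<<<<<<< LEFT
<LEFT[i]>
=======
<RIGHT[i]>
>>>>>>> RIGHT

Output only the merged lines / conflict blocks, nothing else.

Answer: hotel
india
bravo
hotel
india

Derivation:
Final LEFT:  [hotel, india, echo, hotel, hotel]
Final RIGHT: [hotel, india, bravo, alpha, india]
i=0: L=hotel R=hotel -> agree -> hotel
i=1: L=india R=india -> agree -> india
i=2: L=echo=BASE, R=bravo -> take RIGHT -> bravo
i=3: L=hotel, R=alpha=BASE -> take LEFT -> hotel
i=4: L=hotel=BASE, R=india -> take RIGHT -> india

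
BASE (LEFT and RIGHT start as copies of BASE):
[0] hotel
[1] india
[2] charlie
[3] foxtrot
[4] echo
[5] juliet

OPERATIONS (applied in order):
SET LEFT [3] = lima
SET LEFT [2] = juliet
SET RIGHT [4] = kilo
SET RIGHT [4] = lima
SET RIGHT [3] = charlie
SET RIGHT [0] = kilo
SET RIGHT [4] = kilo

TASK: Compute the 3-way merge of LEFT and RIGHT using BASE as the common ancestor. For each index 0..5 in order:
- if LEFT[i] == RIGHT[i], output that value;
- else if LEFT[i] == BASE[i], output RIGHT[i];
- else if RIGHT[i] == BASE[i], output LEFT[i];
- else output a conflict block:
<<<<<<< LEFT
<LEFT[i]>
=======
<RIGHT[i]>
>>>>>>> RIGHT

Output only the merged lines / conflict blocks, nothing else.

Final LEFT:  [hotel, india, juliet, lima, echo, juliet]
Final RIGHT: [kilo, india, charlie, charlie, kilo, juliet]
i=0: L=hotel=BASE, R=kilo -> take RIGHT -> kilo
i=1: L=india R=india -> agree -> india
i=2: L=juliet, R=charlie=BASE -> take LEFT -> juliet
i=3: BASE=foxtrot L=lima R=charlie all differ -> CONFLICT
i=4: L=echo=BASE, R=kilo -> take RIGHT -> kilo
i=5: L=juliet R=juliet -> agree -> juliet

Answer: kilo
india
juliet
<<<<<<< LEFT
lima
=======
charlie
>>>>>>> RIGHT
kilo
juliet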